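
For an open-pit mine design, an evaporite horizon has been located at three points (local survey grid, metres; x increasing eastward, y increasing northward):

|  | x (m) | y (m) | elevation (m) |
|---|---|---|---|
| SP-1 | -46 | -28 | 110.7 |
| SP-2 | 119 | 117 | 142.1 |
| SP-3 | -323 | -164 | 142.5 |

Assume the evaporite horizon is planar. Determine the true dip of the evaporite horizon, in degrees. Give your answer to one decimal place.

Two edge vectors: SP-1→SP-2 = (165, 145, 31.4), SP-1→SP-3 = (-277, -136, 31.8).
Normal n = (SP-1→SP-2) × (SP-1→SP-3) = (8881.4, -13944.8, 17725).
So ∂z/∂x = −n_x/n_z = −0.50107 and ∂z/∂y = −n_y/n_z = 0.78673.
Gradient magnitude |∇z| = √(a² + b²) = √(0.25107 + 0.61895) = 0.93274.
True dip = arctan(0.93274) = 43.0°, dipping toward SSE (azimuth ≈ 148°).

43.0°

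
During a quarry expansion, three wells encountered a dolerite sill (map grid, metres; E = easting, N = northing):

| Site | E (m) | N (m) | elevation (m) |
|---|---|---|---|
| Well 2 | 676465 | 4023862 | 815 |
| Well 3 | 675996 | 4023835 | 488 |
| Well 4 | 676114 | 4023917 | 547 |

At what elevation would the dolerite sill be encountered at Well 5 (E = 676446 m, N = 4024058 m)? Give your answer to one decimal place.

740.8 m

Two edge vectors: Well 2→Well 3 = (-469, -27, -327), Well 2→Well 4 = (-351, 55, -268).
Normal n = (Well 2→Well 3) × (Well 2→Well 4) = (25221, -10915, -35272).
So ∂z/∂E = −n_x/n_z = 0.715043094 and ∂z/∂N = −n_y/n_z = −0.309452257.
Intercept c from Well 2: 815 − 483701.63 + 1245193.18 = 762306.55.
At (676446, 4024058): z = 483688.0 − 1245253.8 + 762306.55 = 740.8 m.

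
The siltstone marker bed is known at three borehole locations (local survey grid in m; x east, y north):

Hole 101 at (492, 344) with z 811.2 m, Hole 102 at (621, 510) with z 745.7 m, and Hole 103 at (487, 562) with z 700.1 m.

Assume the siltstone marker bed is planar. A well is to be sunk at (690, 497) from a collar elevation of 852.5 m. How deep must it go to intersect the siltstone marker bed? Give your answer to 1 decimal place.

90.3 m

Two edge vectors: Hole 101→Hole 102 = (129, 166, -65.5), Hole 101→Hole 103 = (-5, 218, -111.1).
Normal n = (Hole 101→Hole 102) × (Hole 101→Hole 103) = (-4163.6, 14659.4, 28952).
So ∂z/∂x = −n_x/n_z = 0.14381 and ∂z/∂y = −n_y/n_z = −0.50633.
Intercept c from Hole 101: 811.2 − 70.75 + 174.18 = 914.62.
At (690, 497): z_contact = 99.23 − 251.65 + 914.62 = 762.21 m.
Depth below ground = 852.5 − 762.21 = 90.3 m.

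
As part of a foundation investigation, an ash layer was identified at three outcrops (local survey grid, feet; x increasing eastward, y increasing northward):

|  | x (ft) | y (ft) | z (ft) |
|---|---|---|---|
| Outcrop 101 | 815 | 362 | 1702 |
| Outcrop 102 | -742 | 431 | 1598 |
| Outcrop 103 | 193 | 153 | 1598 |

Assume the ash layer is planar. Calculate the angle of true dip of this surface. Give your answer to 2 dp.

Two edge vectors: Outcrop 101→Outcrop 102 = (-1557, 69, -104), Outcrop 101→Outcrop 103 = (-622, -209, -104).
Normal n = (Outcrop 101→Outcrop 102) × (Outcrop 101→Outcrop 103) = (-28912, -97240, 368331).
So ∂z/∂x = −n_x/n_z = 0.07849 and ∂z/∂y = −n_y/n_z = 0.26400.
Gradient magnitude |∇z| = √(a² + b²) = √(0.00616 + 0.06970) = 0.27542.
True dip = arctan(0.27542) = 15.40°, dipping toward SSW (azimuth ≈ 197°).

15.40°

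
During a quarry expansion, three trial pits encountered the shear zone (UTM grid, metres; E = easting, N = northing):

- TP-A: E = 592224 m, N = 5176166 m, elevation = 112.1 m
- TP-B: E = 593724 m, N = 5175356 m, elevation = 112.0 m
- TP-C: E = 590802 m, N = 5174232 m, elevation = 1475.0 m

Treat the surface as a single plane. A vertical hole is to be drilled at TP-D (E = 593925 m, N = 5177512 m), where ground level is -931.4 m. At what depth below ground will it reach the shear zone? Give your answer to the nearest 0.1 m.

Two edge vectors: TP-A→TP-B = (1500, -810, -0.1), TP-A→TP-C = (-1422, -1934, 1362.9).
Normal n = (TP-A→TP-B) × (TP-A→TP-C) = (-1104142.4, -2044207.8, -4052820).
So ∂z/∂E = −n_x/n_z = −0.272438055 and ∂z/∂N = −n_y/n_z = −0.504391461.
Intercept c from TP-A: 112.1 + 161344.35 + 2610813.93 = 2772270.38.
At (593925, 5177512): z_contact = −161807.77 − 2611492.84 + 2772270.38 = -1030.23 m.
Depth below ground = -931.4 − (-1030.23) = 98.8 m.

98.8 m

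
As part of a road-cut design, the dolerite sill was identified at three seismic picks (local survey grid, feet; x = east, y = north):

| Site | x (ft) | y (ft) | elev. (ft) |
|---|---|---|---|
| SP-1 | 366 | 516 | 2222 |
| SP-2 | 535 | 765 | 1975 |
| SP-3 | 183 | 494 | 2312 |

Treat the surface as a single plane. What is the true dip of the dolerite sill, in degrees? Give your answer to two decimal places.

39.47°

Let the plane be z = a·x + b·y + c.
SP-2−SP-1: 169a + 249b = −247;  SP-3−SP-1: −183a − 22b = 90.
Solving gives a = −0.40565, b = −0.71665.
Gradient magnitude |∇z| = √(a² + b²) = √(0.16455 + 0.51358) = 0.82349.
True dip = arctan(0.82349) = 39.47°, dipping toward NNE (azimuth ≈ 030°).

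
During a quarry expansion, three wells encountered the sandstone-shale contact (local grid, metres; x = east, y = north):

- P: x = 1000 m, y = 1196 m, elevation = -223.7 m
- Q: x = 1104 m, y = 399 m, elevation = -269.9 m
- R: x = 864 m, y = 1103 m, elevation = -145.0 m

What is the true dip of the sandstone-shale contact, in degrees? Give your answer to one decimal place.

29.6°

Let the plane be z = a·x + b·y + c.
Q−P: 104a − 797b = −46.2;  R−P: −136a − 93b = 78.7.
Solving gives a = −0.56766, b = −0.01611.
Gradient magnitude |∇z| = √(a² + b²) = √(0.32224 + 0.00026) = 0.56789.
True dip = arctan(0.56789) = 29.6°, dipping toward E (azimuth ≈ 088°).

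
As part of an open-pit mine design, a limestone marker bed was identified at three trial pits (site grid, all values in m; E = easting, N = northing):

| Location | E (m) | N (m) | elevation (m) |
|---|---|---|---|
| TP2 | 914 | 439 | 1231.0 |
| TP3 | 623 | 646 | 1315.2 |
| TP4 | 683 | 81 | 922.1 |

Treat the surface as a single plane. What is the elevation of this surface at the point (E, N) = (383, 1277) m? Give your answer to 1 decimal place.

Two edge vectors: TP2→TP3 = (-291, 207, 84.2), TP2→TP4 = (-231, -358, -308.9).
Normal n = (TP2→TP3) × (TP2→TP4) = (-33798.7, -109340.1, 151995).
So ∂z/∂E = −n_x/n_z = 0.222367 and ∂z/∂N = −n_y/n_z = 0.719366.
Intercept c from TP2: 1231 − 203.24 − 315.80 = 711.95.
At (383, 1277): z = 85.2 + 918.6 + 711.95 = 1715.8 m.

1715.8 m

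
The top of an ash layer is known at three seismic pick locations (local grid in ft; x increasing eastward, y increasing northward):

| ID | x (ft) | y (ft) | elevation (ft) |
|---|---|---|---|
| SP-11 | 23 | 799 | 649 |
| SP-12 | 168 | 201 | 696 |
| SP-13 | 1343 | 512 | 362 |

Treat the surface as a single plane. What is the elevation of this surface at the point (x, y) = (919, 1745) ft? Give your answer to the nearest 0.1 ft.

Let the plane be z = a·x + b·y + c.
SP-12−SP-11: 145a − 598b = 47;  SP-13−SP-11: 1320a − 287b = −287.
Solving gives a = −0.247564, b = −0.138623.
Then c = 649 − a·23 − b·799 = 765.45.
At (919, 1745): z = −227.5 − 241.9 + 765.45 = 296.0 ft.

296.0 ft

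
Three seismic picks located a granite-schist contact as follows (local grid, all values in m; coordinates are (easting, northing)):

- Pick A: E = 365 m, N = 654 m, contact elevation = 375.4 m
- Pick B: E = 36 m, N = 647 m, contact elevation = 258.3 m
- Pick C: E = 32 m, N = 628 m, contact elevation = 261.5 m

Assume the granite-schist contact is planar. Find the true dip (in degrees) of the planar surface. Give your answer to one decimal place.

Let the plane be z = a·E + b·N + c.
Pick B−Pick A: −329a − 7b = −117.1;  Pick C−Pick A: −333a − 26b = −113.9.
Solving gives a = 0.36113, b = −0.24445.
Gradient magnitude |∇z| = √(a² + b²) = √(0.13041 + 0.05975) = 0.43608.
True dip = arctan(0.43608) = 23.6°, dipping toward NW (azimuth ≈ 304°).

23.6°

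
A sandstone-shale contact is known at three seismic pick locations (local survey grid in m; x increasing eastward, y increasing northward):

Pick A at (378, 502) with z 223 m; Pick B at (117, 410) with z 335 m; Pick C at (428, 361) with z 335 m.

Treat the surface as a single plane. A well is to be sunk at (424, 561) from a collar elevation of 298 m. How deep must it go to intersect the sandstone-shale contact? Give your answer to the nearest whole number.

Let the plane be z = a·x + b·y + c.
Pick B−Pick A: −261a − 92b = 112;  Pick C−Pick A: 50a − 141b = 112.
Solving gives a = −0.13256, b = −0.84133.
Then c = 223 − a·378 − b·502 = 695.46.
At (424, 561): z_contact = −56.2 − 472.0 + 695.46 = 167.3 m.
Depth below ground = 298 − 167.3 = 131 m.

131 m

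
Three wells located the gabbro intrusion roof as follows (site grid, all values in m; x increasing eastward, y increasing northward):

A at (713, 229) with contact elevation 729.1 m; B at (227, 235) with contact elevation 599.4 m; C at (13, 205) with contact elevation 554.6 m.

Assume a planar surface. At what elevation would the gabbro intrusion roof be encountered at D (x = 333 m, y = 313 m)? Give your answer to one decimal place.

Two edge vectors: A→B = (-486, 6, -129.7), A→C = (-700, -24, -174.5).
Normal n = (A→B) × (A→C) = (-4159.8, 5983, 15864).
So ∂z/∂x = −n_x/n_z = 0.26222 and ∂z/∂y = −n_y/n_z = −0.37714.
Intercept c from A: 729.1 − 186.96 + 86.37 = 628.51.
At (333, 313): z = 87.3 − 118.0 + 628.51 = 597.8 m.

597.8 m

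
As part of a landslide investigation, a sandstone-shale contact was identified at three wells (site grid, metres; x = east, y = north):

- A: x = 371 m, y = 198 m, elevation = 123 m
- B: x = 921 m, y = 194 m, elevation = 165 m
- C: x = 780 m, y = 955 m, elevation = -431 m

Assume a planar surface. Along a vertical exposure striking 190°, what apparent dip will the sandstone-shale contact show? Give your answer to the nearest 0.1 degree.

36.7°

Let the plane be z = a·x + b·y + c.
B−A: 550a − 4b = 42;  C−A: 409a + 757b = −554.
Solving gives a = 0.07076, b = −0.77007.
Unit vector along 190° is (sin 190°, cos 190°) = (-0.1736, -0.9848).
Slope in that direction = a·(-0.1736) + b·(-0.9848) = 0.74608.
Apparent dip = arctan|0.74608| = 36.7° (true dip is 37.7°, so apparent ≤ true as expected).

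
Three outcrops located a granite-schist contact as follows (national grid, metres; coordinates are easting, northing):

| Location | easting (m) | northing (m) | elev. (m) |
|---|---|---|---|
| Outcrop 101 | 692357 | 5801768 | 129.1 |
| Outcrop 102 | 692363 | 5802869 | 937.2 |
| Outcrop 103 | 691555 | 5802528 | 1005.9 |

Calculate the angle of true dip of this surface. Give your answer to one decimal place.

39.9°

Let the plane be z = a·easting + b·northing + c.
Outcrop 102−Outcrop 101: 6a + 1101b = 808.1;  Outcrop 103−Outcrop 101: −802a + 760b = 876.8.
Solving gives a = −0.39569, b = 0.73613.
Gradient magnitude |∇z| = √(a² + b²) = √(0.15657 + 0.54188) = 0.83573.
True dip = arctan(0.83573) = 39.9°, dipping toward SSE (azimuth ≈ 152°).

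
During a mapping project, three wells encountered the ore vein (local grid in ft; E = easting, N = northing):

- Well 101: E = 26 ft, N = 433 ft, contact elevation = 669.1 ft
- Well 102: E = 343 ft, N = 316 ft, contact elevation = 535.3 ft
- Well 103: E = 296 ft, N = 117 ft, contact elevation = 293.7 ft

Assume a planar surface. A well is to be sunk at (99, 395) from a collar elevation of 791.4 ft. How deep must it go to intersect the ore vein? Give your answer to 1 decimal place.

Let the plane be z = a·E + b·N + c.
Well 102−Well 101: 317a − 117b = −133.8;  Well 103−Well 101: 270a − 316b = −375.4.
Solving gives a = 0.02393, b = 1.20842.
Then c = 669.1 − a·26 − b·433 = 145.23.
At (99, 395): z_contact = 2.37 + 477.33 + 145.23 = 624.93 ft.
Depth below ground = 791.4 − 624.93 = 166.5 ft.

166.5 ft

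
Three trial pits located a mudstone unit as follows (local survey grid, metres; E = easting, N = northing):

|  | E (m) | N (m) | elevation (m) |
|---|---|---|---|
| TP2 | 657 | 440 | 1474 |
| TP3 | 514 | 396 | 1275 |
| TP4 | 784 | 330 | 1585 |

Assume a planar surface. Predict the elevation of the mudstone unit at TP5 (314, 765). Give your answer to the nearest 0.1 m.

1186.5 m

Two edge vectors: TP2→TP3 = (-143, -44, -199), TP2→TP4 = (127, -110, 111).
Normal n = (TP2→TP3) × (TP2→TP4) = (-26774, -9400, 21318).
So ∂z/∂E = −n_x/n_z = 1.25593 and ∂z/∂N = −n_y/n_z = 0.44094.
Intercept c from TP2: 1474 − 825.15 − 194.01 = 454.84.
At (314, 765): z = 394.4 + 337.3 + 454.84 = 1186.5 m.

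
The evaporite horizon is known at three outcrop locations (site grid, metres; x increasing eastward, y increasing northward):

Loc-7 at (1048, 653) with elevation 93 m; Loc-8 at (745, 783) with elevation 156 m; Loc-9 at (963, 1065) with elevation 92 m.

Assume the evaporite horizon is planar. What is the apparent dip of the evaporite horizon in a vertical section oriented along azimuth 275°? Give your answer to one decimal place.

12.6°

Two edge vectors: Loc-7→Loc-8 = (-303, 130, 63), Loc-7→Loc-9 = (-85, 412, -1).
Normal n = (Loc-7→Loc-8) × (Loc-7→Loc-9) = (-26086, -5658, -113786).
So ∂z/∂x = −n_x/n_z = −0.22925 and ∂z/∂y = −n_y/n_z = −0.04972.
Unit vector along 275° is (sin 275°, cos 275°) = (-0.9962, 0.0872).
Slope in that direction = a·(-0.9962) + b·(0.0872) = 0.22405.
Apparent dip = arctan|0.22405| = 12.6° (true dip is 13.2°, so apparent ≤ true as expected).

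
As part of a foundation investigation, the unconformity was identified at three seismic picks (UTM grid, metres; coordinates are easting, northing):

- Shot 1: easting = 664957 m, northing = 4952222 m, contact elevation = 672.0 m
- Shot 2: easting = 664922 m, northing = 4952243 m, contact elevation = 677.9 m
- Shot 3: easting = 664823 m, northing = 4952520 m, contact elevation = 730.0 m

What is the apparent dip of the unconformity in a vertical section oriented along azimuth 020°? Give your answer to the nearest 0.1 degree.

Two edge vectors: Shot 1→Shot 2 = (-35, 21, 5.9), Shot 1→Shot 3 = (-134, 298, 58).
Normal n = (Shot 1→Shot 2) × (Shot 1→Shot 3) = (-540.2, 1239.4, -7616).
So ∂z/∂easting = −n_x/n_z = −0.07093 and ∂z/∂northing = −n_y/n_z = 0.16274.
Unit vector along 020° is (sin 20°, cos 20°) = (0.3420, 0.9397).
Slope in that direction = a·(0.3420) + b·(0.9397) = 0.12866.
Apparent dip = arctan|0.12866| = 7.3° (true dip is 10.1°, so apparent ≤ true as expected).

7.3°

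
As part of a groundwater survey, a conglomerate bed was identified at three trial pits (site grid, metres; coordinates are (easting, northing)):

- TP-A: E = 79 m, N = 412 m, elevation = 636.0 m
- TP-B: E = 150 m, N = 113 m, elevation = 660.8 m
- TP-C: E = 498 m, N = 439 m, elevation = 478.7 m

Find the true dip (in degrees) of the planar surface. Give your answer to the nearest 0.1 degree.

21.9°

Let the plane be z = a·E + b·N + c.
TP-B−TP-A: 71a − 299b = 24.8;  TP-C−TP-A: 419a + 27b = −157.3.
Solving gives a = −0.36450, b = −0.16950.
Gradient magnitude |∇z| = √(a² + b²) = √(0.13286 + 0.02873) = 0.40198.
True dip = arctan(0.40198) = 21.9°, dipping toward ENE (azimuth ≈ 065°).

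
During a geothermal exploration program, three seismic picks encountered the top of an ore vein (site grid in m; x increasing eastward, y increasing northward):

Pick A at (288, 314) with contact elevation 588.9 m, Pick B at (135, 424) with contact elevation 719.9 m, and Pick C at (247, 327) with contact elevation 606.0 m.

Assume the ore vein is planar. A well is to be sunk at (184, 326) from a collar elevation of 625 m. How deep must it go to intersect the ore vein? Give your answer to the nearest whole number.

16 m

Two edge vectors: Pick A→Pick B = (-153, 110, 131), Pick A→Pick C = (-41, 13, 17.1).
Normal n = (Pick A→Pick B) × (Pick A→Pick C) = (178, -2754.7, 2521).
So ∂z/∂x = −n_x/n_z = −0.07061 and ∂z/∂y = −n_y/n_z = 1.09270.
Intercept c from Pick A: 588.9 + 20.33 − 343.11 = 266.13.
At (184, 326): z_contact = −13.0 + 356.2 + 266.13 = 609.4 m.
Depth below ground = 625 − 609.4 = 16 m.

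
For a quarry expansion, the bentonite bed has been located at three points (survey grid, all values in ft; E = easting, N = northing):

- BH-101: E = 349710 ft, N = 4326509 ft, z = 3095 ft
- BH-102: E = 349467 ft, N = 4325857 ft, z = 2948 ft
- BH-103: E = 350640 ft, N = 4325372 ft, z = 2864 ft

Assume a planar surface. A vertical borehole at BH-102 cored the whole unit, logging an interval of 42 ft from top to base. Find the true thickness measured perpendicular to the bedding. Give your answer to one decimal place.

41.0 ft

Let the plane be z = a·E + b·N + c.
BH-102−BH-101: −243a − 652b = −147;  BH-103−BH-101: 930a − 1137b = −231.
Solving gives a = 0.01872, b = 0.21848.
|∇z| = √(a²+b²) = 0.21928, so dip δ = arctan(0.21928) = 12.37°.
True thickness = vertical thickness × cos δ = 42 × cos 12.37° = 41.0 ft.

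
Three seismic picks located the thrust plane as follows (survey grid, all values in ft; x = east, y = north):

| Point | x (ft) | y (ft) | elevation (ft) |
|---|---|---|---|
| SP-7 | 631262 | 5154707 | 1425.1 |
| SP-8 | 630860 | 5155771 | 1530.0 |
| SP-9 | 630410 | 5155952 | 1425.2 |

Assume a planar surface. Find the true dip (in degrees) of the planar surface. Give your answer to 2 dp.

Let the plane be z = a·x + b·y + c.
SP-8−SP-7: −402a + 1064b = 104.9;  SP-9−SP-7: −852a + 1245b = 0.1.
Solving gives a = 0.32138, b = 0.22002.
Gradient magnitude |∇z| = √(a² + b²) = √(0.10329 + 0.04841) = 0.38948.
True dip = arctan(0.38948) = 21.28°, dipping toward SW (azimuth ≈ 236°).

21.28°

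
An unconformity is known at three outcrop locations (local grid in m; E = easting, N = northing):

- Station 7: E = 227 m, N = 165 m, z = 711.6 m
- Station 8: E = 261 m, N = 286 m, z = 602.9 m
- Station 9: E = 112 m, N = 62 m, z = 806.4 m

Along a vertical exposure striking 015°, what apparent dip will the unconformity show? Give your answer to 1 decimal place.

40.9°

Let the plane be z = a·E + b·N + c.
Station 8−Station 7: 34a + 121b = −108.7;  Station 9−Station 7: −115a − 103b = 94.8.
Solving gives a = −0.02638, b = −0.89093.
Unit vector along 015° is (sin 15°, cos 15°) = (0.2588, 0.9659).
Slope in that direction = a·(0.2588) + b·(0.9659) = −0.86740.
Apparent dip = arctan|0.86740| = 40.9° (true dip is 41.7°, so apparent ≤ true as expected).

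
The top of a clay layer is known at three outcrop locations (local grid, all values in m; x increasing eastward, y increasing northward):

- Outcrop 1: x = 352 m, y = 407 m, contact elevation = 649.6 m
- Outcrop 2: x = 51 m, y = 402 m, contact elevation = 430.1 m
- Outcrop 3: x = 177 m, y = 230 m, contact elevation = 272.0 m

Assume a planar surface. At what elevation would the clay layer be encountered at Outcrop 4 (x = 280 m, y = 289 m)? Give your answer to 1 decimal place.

429.4 m

Let the plane be z = a·x + b·y + c.
Outcrop 2−Outcrop 1: −301a − 5b = −219.5;  Outcrop 3−Outcrop 1: −175a − 177b = −377.6.
Solving gives a = 0.70538, b = 1.43592.
Then c = 649.6 − a·352 − b·407 = −183.11.
At (280, 289): z = 197.5 + 415.0 − 183.11 = 429.4 m.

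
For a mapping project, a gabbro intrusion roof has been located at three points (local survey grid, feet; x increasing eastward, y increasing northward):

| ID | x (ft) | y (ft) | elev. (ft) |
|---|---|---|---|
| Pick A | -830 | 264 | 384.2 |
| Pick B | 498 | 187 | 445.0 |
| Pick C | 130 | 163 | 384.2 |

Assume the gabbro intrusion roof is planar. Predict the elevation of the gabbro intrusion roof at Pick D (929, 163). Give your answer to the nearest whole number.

Two edge vectors: Pick A→Pick B = (1328, -77, 60.8), Pick A→Pick C = (960, -101, 0).
Normal n = (Pick A→Pick B) × (Pick A→Pick C) = (6140.8, 58368, -60208).
So ∂z/∂x = −n_x/n_z = 0.10199 and ∂z/∂y = −n_y/n_z = 0.96944.
Intercept c from Pick A: 384.2 + 84.65 − 255.93 = 212.92.
At (929, 163): z = 94.8 + 158.0 + 212.92 = 465.7 ft.

466 ft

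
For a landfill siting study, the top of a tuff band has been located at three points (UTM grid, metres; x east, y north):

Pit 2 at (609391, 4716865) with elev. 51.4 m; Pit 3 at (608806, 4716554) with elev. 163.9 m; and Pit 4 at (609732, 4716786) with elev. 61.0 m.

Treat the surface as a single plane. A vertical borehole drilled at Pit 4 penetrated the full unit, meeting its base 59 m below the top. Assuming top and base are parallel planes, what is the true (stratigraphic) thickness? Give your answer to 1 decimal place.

Two edge vectors: Pit 2→Pit 3 = (-585, -311, 112.5), Pit 2→Pit 4 = (341, -79, 9.6).
Normal n = (Pit 2→Pit 3) × (Pit 2→Pit 4) = (5901.9, 43978.5, 152266).
So ∂z/∂x = −n_x/n_z = −0.03876 and ∂z/∂y = −n_y/n_z = −0.28883.
|∇z| = √(a²+b²) = 0.29142, so dip δ = arctan(0.29142) = 16.25°.
True thickness = vertical thickness × cos δ = 59 × cos 16.25° = 56.6 m.

56.6 m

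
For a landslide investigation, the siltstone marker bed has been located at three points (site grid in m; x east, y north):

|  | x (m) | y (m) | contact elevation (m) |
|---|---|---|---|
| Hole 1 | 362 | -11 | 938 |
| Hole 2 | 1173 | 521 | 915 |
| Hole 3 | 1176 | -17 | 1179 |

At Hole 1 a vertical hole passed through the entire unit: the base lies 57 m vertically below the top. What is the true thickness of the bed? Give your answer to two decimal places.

49.52 m

Two edge vectors: Hole 1→Hole 2 = (811, 532, -23), Hole 1→Hole 3 = (814, -6, 241).
Normal n = (Hole 1→Hole 2) × (Hole 1→Hole 3) = (128074, -214173, -437914).
So ∂z/∂x = −n_x/n_z = 0.29246 and ∂z/∂y = −n_y/n_z = −0.48908.
|∇z| = √(a²+b²) = 0.56985, so dip δ = arctan(0.56985) = 29.68°.
True thickness = vertical thickness × cos δ = 57 × cos 29.68° = 49.52 m.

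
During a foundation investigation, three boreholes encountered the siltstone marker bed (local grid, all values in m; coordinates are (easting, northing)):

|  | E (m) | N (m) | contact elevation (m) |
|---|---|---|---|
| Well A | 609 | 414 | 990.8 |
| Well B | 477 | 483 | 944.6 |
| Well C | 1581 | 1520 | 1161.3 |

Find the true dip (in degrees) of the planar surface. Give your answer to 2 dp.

17.39°

Let the plane be z = a·E + b·N + c.
Well B−Well A: −132a + 69b = −46.2;  Well C−Well A: 972a + 1106b = 170.5.
Solving gives a = 0.29504, b = −0.10514.
Gradient magnitude |∇z| = √(a² + b²) = √(0.08705 + 0.01105) = 0.31321.
True dip = arctan(0.31321) = 17.39°, dipping toward WNW (azimuth ≈ 290°).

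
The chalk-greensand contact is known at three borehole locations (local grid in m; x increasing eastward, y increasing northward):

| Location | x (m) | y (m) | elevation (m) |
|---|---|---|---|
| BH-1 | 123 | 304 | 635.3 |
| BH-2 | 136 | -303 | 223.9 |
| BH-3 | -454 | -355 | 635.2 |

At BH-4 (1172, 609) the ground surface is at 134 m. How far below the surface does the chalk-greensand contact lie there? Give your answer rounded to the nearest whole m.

89 m

Let the plane be z = a·x + b·y + c.
BH-2−BH-1: 13a − 607b = −411.4;  BH-3−BH-1: −577a − 659b = −0.1.
Solving gives a = −0.75543, b = 0.66158.
Then c = 635.3 − a·123 − b·304 = 527.10.
At (1172, 609): z_contact = −885.4 + 402.9 + 527.10 = 44.6 m.
Depth below ground = 134 − 44.6 = 89 m.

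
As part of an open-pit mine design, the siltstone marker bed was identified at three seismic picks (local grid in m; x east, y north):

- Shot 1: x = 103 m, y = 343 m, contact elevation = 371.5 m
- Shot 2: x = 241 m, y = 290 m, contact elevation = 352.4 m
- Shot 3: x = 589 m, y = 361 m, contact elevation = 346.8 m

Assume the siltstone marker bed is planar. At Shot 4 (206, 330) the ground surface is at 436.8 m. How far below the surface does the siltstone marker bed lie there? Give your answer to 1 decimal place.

74.0 m

Two edge vectors: Shot 1→Shot 2 = (138, -53, -19.1), Shot 1→Shot 3 = (486, 18, -24.7).
Normal n = (Shot 1→Shot 2) × (Shot 1→Shot 3) = (1652.9, -5874, 28242).
So ∂z/∂x = −n_x/n_z = −0.05853 and ∂z/∂y = −n_y/n_z = 0.20799.
Intercept c from Shot 1: 371.5 + 6.03 − 71.34 = 306.19.
At (206, 330): z_contact = −12.06 + 68.64 + 306.19 = 362.77 m.
Depth below ground = 436.8 − 362.77 = 74.0 m.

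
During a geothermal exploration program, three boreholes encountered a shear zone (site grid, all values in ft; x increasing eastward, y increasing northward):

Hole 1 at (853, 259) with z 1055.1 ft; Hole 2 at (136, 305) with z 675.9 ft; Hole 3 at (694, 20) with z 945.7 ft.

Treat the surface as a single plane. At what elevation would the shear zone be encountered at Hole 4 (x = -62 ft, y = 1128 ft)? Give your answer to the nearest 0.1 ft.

653.5 ft

Two edge vectors: Hole 1→Hole 2 = (-717, 46, -379.2), Hole 1→Hole 3 = (-159, -239, -109.4).
Normal n = (Hole 1→Hole 2) × (Hole 1→Hole 3) = (-95661.2, -18147, 178677).
So ∂z/∂x = −n_x/n_z = 0.535386 and ∂z/∂y = −n_y/n_z = 0.101563.
Intercept c from Hole 1: 1055.1 − 456.68 − 26.30 = 572.11.
At (-62, 1128): z = −33.2 + 114.6 + 572.11 = 653.5 ft.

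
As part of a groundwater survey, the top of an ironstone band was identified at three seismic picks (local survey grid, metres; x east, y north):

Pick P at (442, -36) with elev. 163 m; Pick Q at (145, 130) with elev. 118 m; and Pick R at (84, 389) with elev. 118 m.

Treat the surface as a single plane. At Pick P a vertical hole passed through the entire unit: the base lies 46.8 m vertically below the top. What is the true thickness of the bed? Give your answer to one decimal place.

Let the plane be z = a·x + b·y + c.
Pick Q−Pick P: −297a + 166b = −45;  Pick R−Pick P: −358a + 425b = −45.
Solving gives a = 0.17448, b = 0.04109.
|∇z| = √(a²+b²) = 0.17926, so dip δ = arctan(0.17926) = 10.16°.
True thickness = vertical thickness × cos δ = 46.8 × cos 10.16° = 46.1 m.

46.1 m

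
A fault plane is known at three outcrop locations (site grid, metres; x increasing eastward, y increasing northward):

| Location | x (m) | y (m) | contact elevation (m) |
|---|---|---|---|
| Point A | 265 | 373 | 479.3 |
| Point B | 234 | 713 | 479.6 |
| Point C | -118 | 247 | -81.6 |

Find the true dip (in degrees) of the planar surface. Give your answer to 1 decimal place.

55.0°

Two edge vectors: Point A→Point B = (-31, 340, 0.3), Point A→Point C = (-383, -126, -560.9).
Normal n = (Point A→Point B) × (Point A→Point C) = (-190668.2, -17502.8, 134126).
So ∂z/∂x = −n_x/n_z = 1.42156 and ∂z/∂y = −n_y/n_z = 0.13050.
Gradient magnitude |∇z| = √(a² + b²) = √(2.02083 + 0.01703) = 1.42754.
True dip = arctan(1.42754) = 55.0°, dipping toward W (azimuth ≈ 265°).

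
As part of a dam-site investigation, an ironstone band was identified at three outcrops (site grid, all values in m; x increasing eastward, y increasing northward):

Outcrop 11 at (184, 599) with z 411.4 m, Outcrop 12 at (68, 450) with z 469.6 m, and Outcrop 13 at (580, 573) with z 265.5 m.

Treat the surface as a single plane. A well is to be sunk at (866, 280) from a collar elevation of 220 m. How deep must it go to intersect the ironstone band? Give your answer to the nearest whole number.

33 m

Let the plane be z = a·x + b·y + c.
Outcrop 12−Outcrop 11: −116a − 149b = 58.2;  Outcrop 13−Outcrop 11: 396a − 26b = −145.9.
Solving gives a = −0.37492, b = −0.09872.
Then c = 411.4 − a·184 − b·599 = 539.52.
At (866, 280): z_contact = −324.7 − 27.6 + 539.52 = 187.2 m.
Depth below ground = 220 − 187.2 = 33 m.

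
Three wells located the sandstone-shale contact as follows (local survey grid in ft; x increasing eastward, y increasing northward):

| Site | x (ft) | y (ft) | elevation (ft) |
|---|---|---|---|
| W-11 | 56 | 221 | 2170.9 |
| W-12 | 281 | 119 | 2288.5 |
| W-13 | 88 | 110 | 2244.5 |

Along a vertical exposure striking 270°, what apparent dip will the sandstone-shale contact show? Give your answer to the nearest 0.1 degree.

14.3°

Let the plane be z = a·x + b·y + c.
W-12−W-11: 225a − 102b = 117.6;  W-13−W-11: 32a − 111b = 73.6.
Solving gives a = 0.25546, b = −0.58942.
Unit vector along 270° is (sin 270°, cos 270°) = (-1.0000, -0.0000).
Slope in that direction = a·(-1.0000) + b·(-0.0000) = −0.25546.
Apparent dip = arctan|0.25546| = 14.3° (true dip is 32.7°, so apparent ≤ true as expected).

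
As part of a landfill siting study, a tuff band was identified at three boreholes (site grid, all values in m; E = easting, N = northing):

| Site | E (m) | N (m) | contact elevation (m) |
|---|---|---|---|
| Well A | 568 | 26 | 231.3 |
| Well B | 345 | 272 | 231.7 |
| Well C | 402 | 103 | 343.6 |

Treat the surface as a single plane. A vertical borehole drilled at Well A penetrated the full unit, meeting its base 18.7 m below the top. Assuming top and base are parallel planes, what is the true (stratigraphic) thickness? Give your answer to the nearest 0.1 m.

10.0 m

Two edge vectors: Well A→Well B = (-223, 246, 0.4), Well A→Well C = (-166, 77, 112.3).
Normal n = (Well A→Well B) × (Well A→Well C) = (27595, 24976.5, 23665).
So ∂z/∂E = −n_x/n_z = −1.16607 and ∂z/∂N = −n_y/n_z = −1.05542.
|∇z| = √(a²+b²) = 1.57278, so dip δ = arctan(1.57278) = 57.55°.
True thickness = vertical thickness × cos δ = 18.7 × cos 57.55° = 10.0 m.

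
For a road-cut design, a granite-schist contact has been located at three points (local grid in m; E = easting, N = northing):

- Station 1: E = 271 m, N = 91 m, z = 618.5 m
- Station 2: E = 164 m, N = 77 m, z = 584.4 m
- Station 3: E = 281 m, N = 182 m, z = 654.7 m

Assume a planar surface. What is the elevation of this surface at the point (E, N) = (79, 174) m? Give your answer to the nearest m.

597 m

Two edge vectors: Station 1→Station 2 = (-107, -14, -34.1), Station 1→Station 3 = (10, 91, 36.2).
Normal n = (Station 1→Station 2) × (Station 1→Station 3) = (2596.3, 3532.4, -9597).
So ∂z/∂E = −n_x/n_z = 0.27053 and ∂z/∂N = −n_y/n_z = 0.36807.
Intercept c from Station 1: 618.5 − 73.31 − 33.49 = 511.69.
At (79, 174): z = 21.4 + 64.0 + 511.69 = 597.1 m.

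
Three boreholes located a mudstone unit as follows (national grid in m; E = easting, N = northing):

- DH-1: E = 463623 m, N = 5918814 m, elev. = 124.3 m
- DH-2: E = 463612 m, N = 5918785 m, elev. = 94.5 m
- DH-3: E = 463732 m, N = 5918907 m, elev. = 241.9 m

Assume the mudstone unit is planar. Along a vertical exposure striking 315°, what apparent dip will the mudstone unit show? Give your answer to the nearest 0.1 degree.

Let the plane be z = a·E + b·N + c.
DH-2−DH-1: −11a − 29b = −29.8;  DH-3−DH-1: 109a + 93b = 117.6.
Solving gives a = 0.29888, b = 0.91422.
Unit vector along 315° is (sin 315°, cos 315°) = (-0.7071, 0.7071).
Slope in that direction = a·(-0.7071) + b·(0.7071) = 0.43511.
Apparent dip = arctan|0.43511| = 23.5° (true dip is 43.9°, so apparent ≤ true as expected).

23.5°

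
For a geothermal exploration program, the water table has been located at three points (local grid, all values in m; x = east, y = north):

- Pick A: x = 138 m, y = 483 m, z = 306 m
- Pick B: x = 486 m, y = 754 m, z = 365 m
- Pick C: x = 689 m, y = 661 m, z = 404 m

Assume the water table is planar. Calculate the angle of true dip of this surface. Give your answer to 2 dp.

Two edge vectors: Pick A→Pick B = (348, 271, 59), Pick A→Pick C = (551, 178, 98).
Normal n = (Pick A→Pick B) × (Pick A→Pick C) = (16056, -1595, -87377).
So ∂z/∂x = −n_x/n_z = 0.18376 and ∂z/∂y = −n_y/n_z = −0.01825.
Gradient magnitude |∇z| = √(a² + b²) = √(0.03377 + 0.00033) = 0.18466.
True dip = arctan(0.18466) = 10.46°, dipping toward W (azimuth ≈ 276°).

10.46°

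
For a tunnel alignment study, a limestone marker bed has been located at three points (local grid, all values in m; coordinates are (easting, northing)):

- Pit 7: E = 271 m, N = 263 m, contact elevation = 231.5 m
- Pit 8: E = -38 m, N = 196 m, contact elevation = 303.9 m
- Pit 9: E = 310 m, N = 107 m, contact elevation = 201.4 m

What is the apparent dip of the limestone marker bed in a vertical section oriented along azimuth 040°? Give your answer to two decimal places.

4.05°

Two edge vectors: Pit 7→Pit 8 = (-309, -67, 72.4), Pit 7→Pit 9 = (39, -156, -30.1).
Normal n = (Pit 7→Pit 8) × (Pit 7→Pit 9) = (13311.1, -6477.3, 50817).
So ∂z/∂E = −n_x/n_z = −0.26194 and ∂z/∂N = −n_y/n_z = 0.12746.
Unit vector along 040° is (sin 40°, cos 40°) = (0.6428, 0.7660).
Slope in that direction = a·(0.6428) + b·(0.7660) = −0.07073.
Apparent dip = arctan|0.07073| = 4.05° (true dip is 16.2°, so apparent ≤ true as expected).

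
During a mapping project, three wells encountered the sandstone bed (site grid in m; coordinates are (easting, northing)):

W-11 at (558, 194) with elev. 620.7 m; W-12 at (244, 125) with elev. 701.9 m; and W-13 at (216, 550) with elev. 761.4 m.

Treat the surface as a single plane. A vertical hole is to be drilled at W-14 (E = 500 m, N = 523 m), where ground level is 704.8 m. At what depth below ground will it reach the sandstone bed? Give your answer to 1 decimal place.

27.7 m

Let the plane be z = a·E + b·N + c.
W-12−W-11: −314a − 69b = 81.2;  W-13−W-11: −342a + 356b = 140.7.
Solving gives a = −0.28523, b = 0.12121.
Then c = 620.7 − a·558 − b·194 = 756.35.
At (500, 523): z_contact = −142.62 + 63.39 + 756.35 = 677.12 m.
Depth below ground = 704.8 − 677.12 = 27.7 m.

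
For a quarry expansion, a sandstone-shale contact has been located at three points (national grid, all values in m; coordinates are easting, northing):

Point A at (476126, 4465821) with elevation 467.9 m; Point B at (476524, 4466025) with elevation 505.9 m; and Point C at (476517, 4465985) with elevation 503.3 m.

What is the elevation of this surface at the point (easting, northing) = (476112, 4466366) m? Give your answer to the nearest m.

496 m

Two edge vectors: Point A→Point B = (398, 204, 38), Point A→Point C = (391, 164, 35.4).
Normal n = (Point A→Point B) × (Point A→Point C) = (989.6, 768.8, -14492).
So ∂z/∂easting = −n_x/n_z = 0.06828595 and ∂z/∂northing = −n_y/n_z = 0.05304996.
Intercept c from Point A: 467.9 − 32512.72 − 236911.62 = −268956.44.
At (476112, 4466366): z = 32511.8 + 236940.5 − 268956.44 = 495.9 m.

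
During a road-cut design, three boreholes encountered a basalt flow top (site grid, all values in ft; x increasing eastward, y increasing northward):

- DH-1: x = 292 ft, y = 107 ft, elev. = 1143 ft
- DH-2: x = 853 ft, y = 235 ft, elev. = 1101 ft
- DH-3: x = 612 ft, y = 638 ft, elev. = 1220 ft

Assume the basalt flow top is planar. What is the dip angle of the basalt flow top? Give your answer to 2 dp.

14.22°

Let the plane be z = a·x + b·y + c.
DH-2−DH-1: 561a + 128b = −42;  DH-3−DH-1: 320a + 531b = 77.
Solving gives a = −0.12516, b = 0.22044.
Gradient magnitude |∇z| = √(a² + b²) = √(0.01567 + 0.04859) = 0.25349.
True dip = arctan(0.25349) = 14.22°, dipping toward SSE (azimuth ≈ 150°).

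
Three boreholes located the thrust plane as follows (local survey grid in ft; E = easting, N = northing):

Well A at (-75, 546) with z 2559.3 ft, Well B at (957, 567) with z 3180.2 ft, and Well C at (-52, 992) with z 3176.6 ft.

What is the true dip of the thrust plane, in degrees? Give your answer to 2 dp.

Let the plane be z = a·E + b·N + c.
Well B−Well A: 1032a + 21b = 620.9;  Well C−Well A: 23a + 446b = 617.3.
Solving gives a = 0.57409, b = 1.35448.
Gradient magnitude |∇z| = √(a² + b²) = √(0.32957 + 1.83460) = 1.47111.
True dip = arctan(1.47111) = 55.79°, dipping toward SSW (azimuth ≈ 203°).

55.79°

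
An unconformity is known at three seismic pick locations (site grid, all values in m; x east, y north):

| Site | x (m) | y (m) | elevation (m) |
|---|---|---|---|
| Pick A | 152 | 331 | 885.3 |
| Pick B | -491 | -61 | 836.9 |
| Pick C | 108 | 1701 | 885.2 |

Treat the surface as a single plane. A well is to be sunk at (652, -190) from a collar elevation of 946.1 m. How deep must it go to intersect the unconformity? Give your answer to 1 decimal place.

25.1 m

Two edge vectors: Pick A→Pick B = (-643, -392, -48.4), Pick A→Pick C = (-44, 1370, -0.1).
Normal n = (Pick A→Pick B) × (Pick A→Pick C) = (66347.2, 2065.3, -898158).
So ∂z/∂x = −n_x/n_z = 0.073870 and ∂z/∂y = −n_y/n_z = 0.002299.
Intercept c from Pick A: 885.3 − 11.23 − 0.76 = 873.31.
At (652, -190): z_contact = 48.16 − 0.44 + 873.31 = 921.04 m.
Depth below ground = 946.1 − 921.04 = 25.1 m.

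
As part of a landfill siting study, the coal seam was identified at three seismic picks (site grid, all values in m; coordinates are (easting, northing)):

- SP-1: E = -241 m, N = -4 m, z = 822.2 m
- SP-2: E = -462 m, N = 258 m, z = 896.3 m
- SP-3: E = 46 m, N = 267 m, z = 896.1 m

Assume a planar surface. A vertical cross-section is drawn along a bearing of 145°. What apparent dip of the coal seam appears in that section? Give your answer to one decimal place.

13.0°

Let the plane be z = a·E + b·N + c.
SP-2−SP-1: −221a + 262b = 74.1;  SP-3−SP-1: 287a + 271b = 73.9.
Solving gives a = −0.00532, b = 0.27833.
Unit vector along 145° is (sin 145°, cos 145°) = (0.5736, -0.8192).
Slope in that direction = a·(0.5736) + b·(-0.8192) = −0.23105.
Apparent dip = arctan|0.23105| = 13.0° (true dip is 15.6°, so apparent ≤ true as expected).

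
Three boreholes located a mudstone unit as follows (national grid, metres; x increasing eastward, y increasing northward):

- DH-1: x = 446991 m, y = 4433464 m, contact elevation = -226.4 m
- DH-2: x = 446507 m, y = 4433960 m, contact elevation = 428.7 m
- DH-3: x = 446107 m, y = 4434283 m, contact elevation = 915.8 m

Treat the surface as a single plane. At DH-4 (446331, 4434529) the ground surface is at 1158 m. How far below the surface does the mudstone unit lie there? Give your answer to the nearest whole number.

248 m

Two edge vectors: DH-1→DH-2 = (-484, 496, 655.1), DH-1→DH-3 = (-884, 819, 1142.2).
Normal n = (DH-1→DH-2) × (DH-1→DH-3) = (30004.3, -26283.6, 42068).
So ∂z/∂x = −n_x/n_z = −0.71323334 and ∂z/∂y = −n_y/n_z = 0.62478844.
Intercept c from DH-1: -226.4 + 318808.88 − 2769977.05 = −2451394.56.
At (446331, 4434529): z_contact = −318338.1 + 2770642.4 − 2451394.56 = 909.7 m.
Depth below ground = 1158 − 909.7 = 248 m.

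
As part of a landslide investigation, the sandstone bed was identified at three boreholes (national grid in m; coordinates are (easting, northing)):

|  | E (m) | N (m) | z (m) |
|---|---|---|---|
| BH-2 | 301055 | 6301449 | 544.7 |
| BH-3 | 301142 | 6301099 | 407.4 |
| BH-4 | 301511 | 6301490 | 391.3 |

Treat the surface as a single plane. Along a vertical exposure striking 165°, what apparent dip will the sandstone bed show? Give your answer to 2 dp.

21.09°

Two edge vectors: BH-2→BH-3 = (87, -350, -137.3), BH-2→BH-4 = (456, 41, -153.4).
Normal n = (BH-2→BH-3) × (BH-2→BH-4) = (59319.3, -49263, 163167).
So ∂z/∂E = −n_x/n_z = −0.36355 and ∂z/∂N = −n_y/n_z = 0.30192.
Unit vector along 165° is (sin 165°, cos 165°) = (0.2588, -0.9659).
Slope in that direction = a·(0.2588) + b·(-0.9659) = −0.38572.
Apparent dip = arctan|0.38572| = 21.09° (true dip is 25.3°, so apparent ≤ true as expected).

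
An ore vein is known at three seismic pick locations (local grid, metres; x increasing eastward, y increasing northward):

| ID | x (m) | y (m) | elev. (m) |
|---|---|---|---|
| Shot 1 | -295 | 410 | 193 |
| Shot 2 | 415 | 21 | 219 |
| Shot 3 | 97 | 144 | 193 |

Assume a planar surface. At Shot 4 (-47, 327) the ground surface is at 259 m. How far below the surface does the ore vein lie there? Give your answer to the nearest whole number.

Two edge vectors: Shot 1→Shot 2 = (710, -389, 26), Shot 1→Shot 3 = (392, -266, 0).
Normal n = (Shot 1→Shot 2) × (Shot 1→Shot 3) = (6916, 10192, -36372).
So ∂z/∂x = −n_x/n_z = 0.19015 and ∂z/∂y = −n_y/n_z = 0.28022.
Intercept c from Shot 1: 193 + 56.09 − 114.89 = 134.20.
At (-47, 327): z_contact = −8.9 + 91.6 + 134.20 = 216.9 m.
Depth below ground = 259 − 216.9 = 42 m.

42 m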